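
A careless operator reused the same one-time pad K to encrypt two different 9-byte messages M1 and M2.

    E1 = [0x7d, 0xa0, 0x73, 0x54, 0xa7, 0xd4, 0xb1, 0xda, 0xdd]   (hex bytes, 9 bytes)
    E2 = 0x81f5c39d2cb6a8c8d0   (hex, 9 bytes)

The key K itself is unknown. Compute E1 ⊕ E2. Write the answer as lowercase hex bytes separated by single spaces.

fc 55 b0 c9 8b 62 19 12 0d

E1 ⊕ E2 = (M1 ⊕ K) ⊕ (M2 ⊕ K) = M1 ⊕ M2 — the shared key cancels under XOR.
01111101 xor 10000001 = 11111100
10100000 xor 11110101 = 01010101
01110011 xor 11000011 = 10110000
01010100 xor 10011101 = 11001001
10100111 xor 00101100 = 10001011
11010100 xor 10110110 = 01100010
10110001 xor 10101000 = 00011001
11011010 xor 11001000 = 00010010
11011101 xor 11010000 = 00001101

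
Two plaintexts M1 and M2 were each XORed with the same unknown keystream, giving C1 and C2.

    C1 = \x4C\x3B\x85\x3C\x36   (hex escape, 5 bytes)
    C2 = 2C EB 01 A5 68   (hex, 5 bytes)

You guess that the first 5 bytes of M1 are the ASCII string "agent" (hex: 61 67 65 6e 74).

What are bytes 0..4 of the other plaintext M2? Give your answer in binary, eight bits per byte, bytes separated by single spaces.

First, C1 ⊕ C2 = (M1 ⊕ K) ⊕ (M2 ⊕ K) = M1 ⊕ M2, so the key drops out. Then M2 = (M1 ⊕ M2) ⊕ M1 over the first 5 bytes.
byte 0: (4c ⊕ 2c) ⊕ 61 = 60 ⊕ 61 = 01
byte 1: (3b ⊕ eb) ⊕ 67 = d0 ⊕ 67 = b7
byte 2: (85 ⊕ 01) ⊕ 65 = 84 ⊕ 65 = e1
byte 3: (3c ⊕ a5) ⊕ 6e = 99 ⊕ 6e = f7
byte 4: (36 ⊕ 68) ⊕ 74 = 5e ⊕ 74 = 2a

00000001 10110111 11100001 11110111 00101010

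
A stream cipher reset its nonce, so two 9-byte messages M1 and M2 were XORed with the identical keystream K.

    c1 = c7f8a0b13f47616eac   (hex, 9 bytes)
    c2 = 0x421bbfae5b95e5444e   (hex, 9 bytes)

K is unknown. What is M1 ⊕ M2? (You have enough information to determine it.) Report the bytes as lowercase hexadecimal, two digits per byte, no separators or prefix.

c1 ⊕ c2 = (M1 ⊕ K) ⊕ (M2 ⊕ K) = M1 ⊕ M2 — the shared key cancels under XOR.
c7 ^ 42 = 85
f8 ^ 1b = e3
a0 ^ bf = 1f
b1 ^ ae = 1f
3f ^ 5b = 64
47 ^ 95 = d2
61 ^ e5 = 84
6e ^ 44 = 2a
ac ^ 4e = e2

85e31f1f64d2842ae2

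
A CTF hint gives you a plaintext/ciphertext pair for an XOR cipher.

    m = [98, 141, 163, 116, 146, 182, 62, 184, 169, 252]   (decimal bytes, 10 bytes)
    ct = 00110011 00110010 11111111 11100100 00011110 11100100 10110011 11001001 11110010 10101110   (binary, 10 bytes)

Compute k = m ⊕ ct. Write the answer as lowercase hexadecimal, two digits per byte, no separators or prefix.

Since ct = m ⊕ k, XORing both sides with m gives k = m ⊕ ct.
byte 0: 62 xor 33 = 51
byte 1: 8d xor 32 = bf
byte 2: a3 xor ff = 5c
byte 3: 74 xor e4 = 90
byte 4: 92 xor 1e = 8c
byte 5: b6 xor e4 = 52
byte 6: 3e xor b3 = 8d
byte 7: b8 xor c9 = 71
byte 8: a9 xor f2 = 5b
byte 9: fc xor ae = 52

51bf5c908c528d715b52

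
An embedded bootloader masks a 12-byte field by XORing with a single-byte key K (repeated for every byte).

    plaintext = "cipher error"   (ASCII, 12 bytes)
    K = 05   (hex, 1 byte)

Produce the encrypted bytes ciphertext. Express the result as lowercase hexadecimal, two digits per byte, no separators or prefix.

The 1-byte key repeats, so the effective keystream is 05 05 05 05 05 05 05 05 05 05 05 05.
byte 0: 63 ^ 05 = 66
byte 1: 69 ^ 05 = 6c
byte 2: 70 ^ 05 = 75
byte 3: 68 ^ 05 = 6d
byte 4: 65 ^ 05 = 60
byte 5: 72 ^ 05 = 77
byte 6: 20 ^ 05 = 25
byte 7: 65 ^ 05 = 60
byte 8: 72 ^ 05 = 77
byte 9: 72 ^ 05 = 77
byte 10: 6f ^ 05 = 6a
byte 11: 72 ^ 05 = 77

666c756d6077256077776a77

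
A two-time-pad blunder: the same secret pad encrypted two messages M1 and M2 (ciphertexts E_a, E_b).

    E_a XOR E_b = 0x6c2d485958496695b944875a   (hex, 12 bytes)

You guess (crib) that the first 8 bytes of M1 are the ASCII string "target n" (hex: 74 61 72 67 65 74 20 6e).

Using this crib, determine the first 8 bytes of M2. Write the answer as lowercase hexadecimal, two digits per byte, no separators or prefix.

184c3a3e3d3d46fb

Since E_a ⊕ E_b = M1 ⊕ M2, XORing with the guessed M1 bytes yields the corresponding M2 bytes: M2 = (E_a ⊕ E_b) ⊕ M1.
6c ⊕ 74 = 18
2d ⊕ 61 = 4c
48 ⊕ 72 = 3a
59 ⊕ 67 = 3e
58 ⊕ 65 = 3d
49 ⊕ 74 = 3d
66 ⊕ 20 = 46
95 ⊕ 6e = fb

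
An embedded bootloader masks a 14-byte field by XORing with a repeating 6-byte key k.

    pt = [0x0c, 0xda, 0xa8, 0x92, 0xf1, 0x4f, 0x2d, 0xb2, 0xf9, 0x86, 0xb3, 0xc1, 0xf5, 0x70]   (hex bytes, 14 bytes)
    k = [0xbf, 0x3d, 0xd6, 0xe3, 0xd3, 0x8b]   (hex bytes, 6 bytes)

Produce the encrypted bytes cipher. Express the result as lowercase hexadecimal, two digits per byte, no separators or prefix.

The 6-byte key repeats, so the effective keystream is bf 3d d6 e3 d3 8b bf 3d d6 e3 d3 8b bf 3d.
byte 0: 0c xor bf = b3
byte 1: da xor 3d = e7
byte 2: a8 xor d6 = 7e
byte 3: 92 xor e3 = 71
byte 4: f1 xor d3 = 22
byte 5: 4f xor 8b = c4
byte 6: 2d xor bf = 92
byte 7: b2 xor 3d = 8f
byte 8: f9 xor d6 = 2f
byte 9: 86 xor e3 = 65
byte 10: b3 xor d3 = 60
byte 11: c1 xor 8b = 4a
byte 12: f5 xor bf = 4a
byte 13: 70 xor 3d = 4d

b3e77e7122c4928f2f65604a4a4d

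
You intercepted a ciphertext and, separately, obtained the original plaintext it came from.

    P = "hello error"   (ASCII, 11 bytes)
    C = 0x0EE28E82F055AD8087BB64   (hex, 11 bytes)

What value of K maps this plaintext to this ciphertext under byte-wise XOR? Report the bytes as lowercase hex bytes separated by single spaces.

66 87 e2 ee 9f 75 c8 f2 f5 d4 16

Since C = P ⊕ K, XORing both sides with P gives K = P ⊕ C.
68 ⊕ 0e = 66
65 ⊕ e2 = 87
6c ⊕ 8e = e2
6c ⊕ 82 = ee
6f ⊕ f0 = 9f
20 ⊕ 55 = 75
65 ⊕ ad = c8
72 ⊕ 80 = f2
72 ⊕ 87 = f5
6f ⊕ bb = d4
72 ⊕ 64 = 16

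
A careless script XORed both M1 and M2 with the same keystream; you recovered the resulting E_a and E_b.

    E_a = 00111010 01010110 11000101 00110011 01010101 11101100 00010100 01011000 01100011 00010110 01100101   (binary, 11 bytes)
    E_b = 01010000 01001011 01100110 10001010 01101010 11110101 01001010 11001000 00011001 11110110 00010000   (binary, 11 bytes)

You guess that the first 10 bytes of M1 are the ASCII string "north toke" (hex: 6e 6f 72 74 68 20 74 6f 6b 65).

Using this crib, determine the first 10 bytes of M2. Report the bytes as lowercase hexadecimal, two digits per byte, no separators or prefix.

0472d1cd57392aff1185

First, E_a ⊕ E_b = (M1 ⊕ K) ⊕ (M2 ⊕ K) = M1 ⊕ M2, so the key drops out. Then M2 = (M1 ⊕ M2) ⊕ M1 over the first 10 bytes.
byte 0: (3a ^ 50) ^ 6e = 6a ^ 6e = 04
byte 1: (56 ^ 4b) ^ 6f = 1d ^ 6f = 72
byte 2: (c5 ^ 66) ^ 72 = a3 ^ 72 = d1
byte 3: (33 ^ 8a) ^ 74 = b9 ^ 74 = cd
byte 4: (55 ^ 6a) ^ 68 = 3f ^ 68 = 57
byte 5: (ec ^ f5) ^ 20 = 19 ^ 20 = 39
byte 6: (14 ^ 4a) ^ 74 = 5e ^ 74 = 2a
byte 7: (58 ^ c8) ^ 6f = 90 ^ 6f = ff
byte 8: (63 ^ 19) ^ 6b = 7a ^ 6b = 11
byte 9: (16 ^ f6) ^ 65 = e0 ^ 65 = 85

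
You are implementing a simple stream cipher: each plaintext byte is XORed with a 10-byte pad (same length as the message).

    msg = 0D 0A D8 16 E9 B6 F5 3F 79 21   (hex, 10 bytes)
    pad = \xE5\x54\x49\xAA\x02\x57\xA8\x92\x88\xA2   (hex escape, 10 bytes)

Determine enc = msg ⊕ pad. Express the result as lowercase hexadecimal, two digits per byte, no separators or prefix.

XOR is its own inverse, so applying the key byte-wise gives the result directly.
00001101 ⊕ 11100101 = 11101000
00001010 ⊕ 01010100 = 01011110
11011000 ⊕ 01001001 = 10010001
00010110 ⊕ 10101010 = 10111100
11101001 ⊕ 00000010 = 11101011
10110110 ⊕ 01010111 = 11100001
11110101 ⊕ 10101000 = 01011101
00111111 ⊕ 10010010 = 10101101
01111001 ⊕ 10001000 = 11110001
00100001 ⊕ 10100010 = 10000011

e85e91bcebe15dadf183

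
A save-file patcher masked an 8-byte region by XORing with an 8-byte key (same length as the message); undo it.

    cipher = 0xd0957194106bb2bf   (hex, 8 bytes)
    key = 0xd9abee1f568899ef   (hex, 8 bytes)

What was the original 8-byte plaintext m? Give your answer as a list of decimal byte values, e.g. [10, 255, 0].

XOR is its own inverse, so applying the key byte-wise gives the result directly.
d0 XOR d9 = 09
95 XOR ab = 3e
71 XOR ee = 9f
94 XOR 1f = 8b
10 XOR 56 = 46
6b XOR 88 = e3
b2 XOR 99 = 2b
bf XOR ef = 50

[9, 62, 159, 139, 70, 227, 43, 80]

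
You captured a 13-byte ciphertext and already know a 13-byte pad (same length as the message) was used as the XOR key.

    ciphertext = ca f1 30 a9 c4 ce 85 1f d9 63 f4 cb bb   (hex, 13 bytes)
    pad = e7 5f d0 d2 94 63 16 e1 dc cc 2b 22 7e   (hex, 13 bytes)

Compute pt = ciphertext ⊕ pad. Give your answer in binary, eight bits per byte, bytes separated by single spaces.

00101101 10101110 11100000 01111011 01010000 10101101 10010011 11111110 00000101 10101111 11011111 11101001 11000101

byte 0: ca XOR e7 = 2d
byte 1: f1 XOR 5f = ae
byte 2: 30 XOR d0 = e0
byte 3: a9 XOR d2 = 7b
byte 4: c4 XOR 94 = 50
byte 5: ce XOR 63 = ad
byte 6: 85 XOR 16 = 93
byte 7: 1f XOR e1 = fe
byte 8: d9 XOR dc = 05
byte 9: 63 XOR cc = af
byte 10: f4 XOR 2b = df
byte 11: cb XOR 22 = e9
byte 12: bb XOR 7e = c5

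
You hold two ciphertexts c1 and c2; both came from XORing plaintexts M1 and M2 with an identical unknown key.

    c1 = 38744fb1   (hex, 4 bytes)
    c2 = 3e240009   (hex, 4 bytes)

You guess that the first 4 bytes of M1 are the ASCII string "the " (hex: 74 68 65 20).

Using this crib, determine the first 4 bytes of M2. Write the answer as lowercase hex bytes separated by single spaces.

72 38 2a 98

First, c1 ⊕ c2 = (M1 ⊕ K) ⊕ (M2 ⊕ K) = M1 ⊕ M2, so the key drops out. Then M2 = (M1 ⊕ M2) ⊕ M1 over the first 4 bytes.
byte 0: (38 ^ 3e) ^ 74 = 06 ^ 74 = 72
byte 1: (74 ^ 24) ^ 68 = 50 ^ 68 = 38
byte 2: (4f ^ 00) ^ 65 = 4f ^ 65 = 2a
byte 3: (b1 ^ 09) ^ 20 = b8 ^ 20 = 98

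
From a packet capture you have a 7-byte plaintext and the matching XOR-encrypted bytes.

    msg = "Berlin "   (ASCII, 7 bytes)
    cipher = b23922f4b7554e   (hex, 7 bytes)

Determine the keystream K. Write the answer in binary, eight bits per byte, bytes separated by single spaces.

11110000 01011100 01010000 10011000 11011110 00111011 01101110

Since cipher = msg ⊕ K, XORing both sides with msg gives K = msg ⊕ cipher.
01000010 xor 10110010 = 11110000
01100101 xor 00111001 = 01011100
01110010 xor 00100010 = 01010000
01101100 xor 11110100 = 10011000
01101001 xor 10110111 = 11011110
01101110 xor 01010101 = 00111011
00100000 xor 01001110 = 01101110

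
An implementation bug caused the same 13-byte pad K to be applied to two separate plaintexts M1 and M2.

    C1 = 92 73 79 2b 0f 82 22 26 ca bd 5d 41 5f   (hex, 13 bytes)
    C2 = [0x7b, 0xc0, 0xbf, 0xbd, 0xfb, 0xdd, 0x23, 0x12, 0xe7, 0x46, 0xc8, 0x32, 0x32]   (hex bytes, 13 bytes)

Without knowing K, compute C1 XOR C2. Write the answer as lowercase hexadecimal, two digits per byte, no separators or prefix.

e9b3c696f45f01342dfb95736d

C1 ⊕ C2 = (M1 ⊕ K) ⊕ (M2 ⊕ K) = M1 ⊕ M2 — the shared key cancels under XOR.
146 XOR 123 = 233
115 XOR 192 = 179
121 XOR 191 = 198
 43 XOR 189 = 150
 15 XOR 251 = 244
130 XOR 221 =  95
 34 XOR  35 =   1
 38 XOR  18 =  52
202 XOR 231 =  45
189 XOR  70 = 251
 93 XOR 200 = 149
 65 XOR  50 = 115
 95 XOR  50 = 109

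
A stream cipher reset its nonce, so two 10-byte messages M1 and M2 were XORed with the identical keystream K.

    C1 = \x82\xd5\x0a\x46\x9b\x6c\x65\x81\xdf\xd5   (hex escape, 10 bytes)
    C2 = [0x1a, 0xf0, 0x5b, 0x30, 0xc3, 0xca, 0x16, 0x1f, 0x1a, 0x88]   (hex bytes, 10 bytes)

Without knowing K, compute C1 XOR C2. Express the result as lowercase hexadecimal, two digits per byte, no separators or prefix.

9825517658a6739ec55d

C1 ⊕ C2 = (M1 ⊕ K) ⊕ (M2 ⊕ K) = M1 ⊕ M2 — the shared key cancels under XOR.
82 ⊕ 1a = 98
d5 ⊕ f0 = 25
0a ⊕ 5b = 51
46 ⊕ 30 = 76
9b ⊕ c3 = 58
6c ⊕ ca = a6
65 ⊕ 16 = 73
81 ⊕ 1f = 9e
df ⊕ 1a = c5
d5 ⊕ 88 = 5d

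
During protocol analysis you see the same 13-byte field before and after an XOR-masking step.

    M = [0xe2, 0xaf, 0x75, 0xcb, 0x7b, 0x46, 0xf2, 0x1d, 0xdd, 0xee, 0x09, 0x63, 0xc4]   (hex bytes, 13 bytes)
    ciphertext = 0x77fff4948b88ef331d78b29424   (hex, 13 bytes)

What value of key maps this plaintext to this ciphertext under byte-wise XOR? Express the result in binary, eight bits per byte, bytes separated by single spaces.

Since ciphertext = M ⊕ key, XORing both sides with M gives key = M ⊕ ciphertext.
byte 0: 11100010 XOR 01110111 = 10010101
byte 1: 10101111 XOR 11111111 = 01010000
byte 2: 01110101 XOR 11110100 = 10000001
byte 3: 11001011 XOR 10010100 = 01011111
byte 4: 01111011 XOR 10001011 = 11110000
byte 5: 01000110 XOR 10001000 = 11001110
byte 6: 11110010 XOR 11101111 = 00011101
byte 7: 00011101 XOR 00110011 = 00101110
byte 8: 11011101 XOR 00011101 = 11000000
byte 9: 11101110 XOR 01111000 = 10010110
byte 10: 00001001 XOR 10110010 = 10111011
byte 11: 01100011 XOR 10010100 = 11110111
byte 12: 11000100 XOR 00100100 = 11100000

10010101 01010000 10000001 01011111 11110000 11001110 00011101 00101110 11000000 10010110 10111011 11110111 11100000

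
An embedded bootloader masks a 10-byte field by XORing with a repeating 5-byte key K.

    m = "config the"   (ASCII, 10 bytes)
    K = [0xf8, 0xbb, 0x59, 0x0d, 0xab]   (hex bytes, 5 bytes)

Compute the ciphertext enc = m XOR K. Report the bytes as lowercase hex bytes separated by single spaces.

The 5-byte key repeats, so the effective keystream is f8 bb 59 0d ab f8 bb 59 0d ab.
byte 0:  99 ^ 248 = 155
byte 1: 111 ^ 187 = 212
byte 2: 110 ^  89 =  55
byte 3: 102 ^  13 = 107
byte 4: 105 ^ 171 = 194
byte 5: 103 ^ 248 = 159
byte 6:  32 ^ 187 = 155
byte 7: 116 ^  89 =  45
byte 8: 104 ^  13 = 101
byte 9: 101 ^ 171 = 206

9b d4 37 6b c2 9f 9b 2d 65 ce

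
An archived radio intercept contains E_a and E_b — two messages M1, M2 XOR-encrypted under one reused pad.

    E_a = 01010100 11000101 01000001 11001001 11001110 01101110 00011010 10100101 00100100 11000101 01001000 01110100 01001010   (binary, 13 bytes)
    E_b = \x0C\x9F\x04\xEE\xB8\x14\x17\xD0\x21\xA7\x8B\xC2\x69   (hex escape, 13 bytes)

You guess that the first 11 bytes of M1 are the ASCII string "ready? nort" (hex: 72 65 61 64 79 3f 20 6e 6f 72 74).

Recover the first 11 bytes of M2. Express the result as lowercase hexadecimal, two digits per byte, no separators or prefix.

2a3f24430f452d1b6a10b7

First, E_a ⊕ E_b = (M1 ⊕ K) ⊕ (M2 ⊕ K) = M1 ⊕ M2, so the key drops out. Then M2 = (M1 ⊕ M2) ⊕ M1 over the first 11 bytes.
byte 0: (54 xor 0c) xor 72 = 58 xor 72 = 2a
byte 1: (c5 xor 9f) xor 65 = 5a xor 65 = 3f
byte 2: (41 xor 04) xor 61 = 45 xor 61 = 24
byte 3: (c9 xor ee) xor 64 = 27 xor 64 = 43
byte 4: (ce xor b8) xor 79 = 76 xor 79 = 0f
byte 5: (6e xor 14) xor 3f = 7a xor 3f = 45
byte 6: (1a xor 17) xor 20 = 0d xor 20 = 2d
byte 7: (a5 xor d0) xor 6e = 75 xor 6e = 1b
byte 8: (24 xor 21) xor 6f = 05 xor 6f = 6a
byte 9: (c5 xor a7) xor 72 = 62 xor 72 = 10
byte 10: (48 xor 8b) xor 74 = c3 xor 74 = b7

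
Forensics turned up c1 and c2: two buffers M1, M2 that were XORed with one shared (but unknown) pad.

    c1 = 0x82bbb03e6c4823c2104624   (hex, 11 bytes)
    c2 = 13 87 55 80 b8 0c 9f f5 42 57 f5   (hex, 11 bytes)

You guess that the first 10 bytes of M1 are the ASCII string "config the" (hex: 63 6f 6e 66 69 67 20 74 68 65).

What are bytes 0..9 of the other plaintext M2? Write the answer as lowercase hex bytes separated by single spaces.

f2 53 8b d8 bd 23 9c 43 3a 74

First, c1 ⊕ c2 = (M1 ⊕ K) ⊕ (M2 ⊕ K) = M1 ⊕ M2, so the key drops out. Then M2 = (M1 ⊕ M2) ⊕ M1 over the first 10 bytes.
byte 0: (82 ⊕ 13) ⊕ 63 = 91 ⊕ 63 = f2
byte 1: (bb ⊕ 87) ⊕ 6f = 3c ⊕ 6f = 53
byte 2: (b0 ⊕ 55) ⊕ 6e = e5 ⊕ 6e = 8b
byte 3: (3e ⊕ 80) ⊕ 66 = be ⊕ 66 = d8
byte 4: (6c ⊕ b8) ⊕ 69 = d4 ⊕ 69 = bd
byte 5: (48 ⊕ 0c) ⊕ 67 = 44 ⊕ 67 = 23
byte 6: (23 ⊕ 9f) ⊕ 20 = bc ⊕ 20 = 9c
byte 7: (c2 ⊕ f5) ⊕ 74 = 37 ⊕ 74 = 43
byte 8: (10 ⊕ 42) ⊕ 68 = 52 ⊕ 68 = 3a
byte 9: (46 ⊕ 57) ⊕ 65 = 11 ⊕ 65 = 74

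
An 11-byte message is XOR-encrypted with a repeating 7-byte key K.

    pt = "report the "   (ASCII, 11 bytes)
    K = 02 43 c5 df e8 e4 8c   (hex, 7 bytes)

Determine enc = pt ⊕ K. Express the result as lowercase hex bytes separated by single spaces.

70 26 b5 b0 9a 90 ac 76 2b a0 ff

The 7-byte key repeats, so the effective keystream is 02 43 c5 df e8 e4 8c 02 43 c5 df.
byte 0: 72 XOR 02 = 70
byte 1: 65 XOR 43 = 26
byte 2: 70 XOR c5 = b5
byte 3: 6f XOR df = b0
byte 4: 72 XOR e8 = 9a
byte 5: 74 XOR e4 = 90
byte 6: 20 XOR 8c = ac
byte 7: 74 XOR 02 = 76
byte 8: 68 XOR 43 = 2b
byte 9: 65 XOR c5 = a0
byte 10: 20 XOR df = ff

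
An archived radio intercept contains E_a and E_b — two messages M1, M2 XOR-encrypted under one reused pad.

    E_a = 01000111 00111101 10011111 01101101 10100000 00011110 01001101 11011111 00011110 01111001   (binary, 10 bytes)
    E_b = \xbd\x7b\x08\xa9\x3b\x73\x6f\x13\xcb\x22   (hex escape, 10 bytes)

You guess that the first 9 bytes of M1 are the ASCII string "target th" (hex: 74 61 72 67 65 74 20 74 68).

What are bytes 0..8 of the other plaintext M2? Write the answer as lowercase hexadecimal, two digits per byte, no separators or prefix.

8e27e5a3fe1902b8bd

First, E_a ⊕ E_b = (M1 ⊕ K) ⊕ (M2 ⊕ K) = M1 ⊕ M2, so the key drops out. Then M2 = (M1 ⊕ M2) ⊕ M1 over the first 9 bytes.
byte 0: (47 xor bd) xor 74 = fa xor 74 = 8e
byte 1: (3d xor 7b) xor 61 = 46 xor 61 = 27
byte 2: (9f xor 08) xor 72 = 97 xor 72 = e5
byte 3: (6d xor a9) xor 67 = c4 xor 67 = a3
byte 4: (a0 xor 3b) xor 65 = 9b xor 65 = fe
byte 5: (1e xor 73) xor 74 = 6d xor 74 = 19
byte 6: (4d xor 6f) xor 20 = 22 xor 20 = 02
byte 7: (df xor 13) xor 74 = cc xor 74 = b8
byte 8: (1e xor cb) xor 68 = d5 xor 68 = bd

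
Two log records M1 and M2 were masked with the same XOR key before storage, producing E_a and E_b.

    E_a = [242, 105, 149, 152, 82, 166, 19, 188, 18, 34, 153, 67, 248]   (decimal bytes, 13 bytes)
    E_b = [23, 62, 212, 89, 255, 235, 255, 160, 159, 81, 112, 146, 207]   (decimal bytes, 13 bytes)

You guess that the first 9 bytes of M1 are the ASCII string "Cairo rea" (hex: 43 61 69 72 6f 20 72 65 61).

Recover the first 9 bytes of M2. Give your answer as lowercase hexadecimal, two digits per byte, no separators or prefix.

a63628b3c26d9e79ec

First, E_a ⊕ E_b = (M1 ⊕ K) ⊕ (M2 ⊕ K) = M1 ⊕ M2, so the key drops out. Then M2 = (M1 ⊕ M2) ⊕ M1 over the first 9 bytes.
byte 0: (f2 XOR 17) XOR 43 = e5 XOR 43 = a6
byte 1: (69 XOR 3e) XOR 61 = 57 XOR 61 = 36
byte 2: (95 XOR d4) XOR 69 = 41 XOR 69 = 28
byte 3: (98 XOR 59) XOR 72 = c1 XOR 72 = b3
byte 4: (52 XOR ff) XOR 6f = ad XOR 6f = c2
byte 5: (a6 XOR eb) XOR 20 = 4d XOR 20 = 6d
byte 6: (13 XOR ff) XOR 72 = ec XOR 72 = 9e
byte 7: (bc XOR a0) XOR 65 = 1c XOR 65 = 79
byte 8: (12 XOR 9f) XOR 61 = 8d XOR 61 = ec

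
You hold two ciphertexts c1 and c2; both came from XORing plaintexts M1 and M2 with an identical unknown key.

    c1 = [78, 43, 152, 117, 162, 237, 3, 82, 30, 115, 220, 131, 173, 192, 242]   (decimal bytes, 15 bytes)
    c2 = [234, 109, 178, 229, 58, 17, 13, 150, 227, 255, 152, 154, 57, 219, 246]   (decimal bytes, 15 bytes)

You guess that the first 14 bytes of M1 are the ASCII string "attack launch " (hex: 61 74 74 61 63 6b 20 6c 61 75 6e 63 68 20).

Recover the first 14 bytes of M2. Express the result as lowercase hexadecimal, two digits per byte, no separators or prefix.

c5325ef1fb972ea89cf92a7afc3b

First, c1 ⊕ c2 = (M1 ⊕ K) ⊕ (M2 ⊕ K) = M1 ⊕ M2, so the key drops out. Then M2 = (M1 ⊕ M2) ⊕ M1 over the first 14 bytes.
byte 0: (4e ⊕ ea) ⊕ 61 = a4 ⊕ 61 = c5
byte 1: (2b ⊕ 6d) ⊕ 74 = 46 ⊕ 74 = 32
byte 2: (98 ⊕ b2) ⊕ 74 = 2a ⊕ 74 = 5e
byte 3: (75 ⊕ e5) ⊕ 61 = 90 ⊕ 61 = f1
byte 4: (a2 ⊕ 3a) ⊕ 63 = 98 ⊕ 63 = fb
byte 5: (ed ⊕ 11) ⊕ 6b = fc ⊕ 6b = 97
byte 6: (03 ⊕ 0d) ⊕ 20 = 0e ⊕ 20 = 2e
byte 7: (52 ⊕ 96) ⊕ 6c = c4 ⊕ 6c = a8
byte 8: (1e ⊕ e3) ⊕ 61 = fd ⊕ 61 = 9c
byte 9: (73 ⊕ ff) ⊕ 75 = 8c ⊕ 75 = f9
byte 10: (dc ⊕ 98) ⊕ 6e = 44 ⊕ 6e = 2a
byte 11: (83 ⊕ 9a) ⊕ 63 = 19 ⊕ 63 = 7a
byte 12: (ad ⊕ 39) ⊕ 68 = 94 ⊕ 68 = fc
byte 13: (c0 ⊕ db) ⊕ 20 = 1b ⊕ 20 = 3b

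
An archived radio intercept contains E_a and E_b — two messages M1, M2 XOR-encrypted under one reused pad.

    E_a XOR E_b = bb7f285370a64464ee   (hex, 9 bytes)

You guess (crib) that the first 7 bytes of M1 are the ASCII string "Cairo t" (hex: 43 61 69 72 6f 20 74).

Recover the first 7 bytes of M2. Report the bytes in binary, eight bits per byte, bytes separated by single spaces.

11111000 00011110 01000001 00100001 00011111 10000110 00110000

Since E_a ⊕ E_b = M1 ⊕ M2, XORing with the guessed M1 bytes yields the corresponding M2 bytes: M2 = (E_a ⊕ E_b) ⊕ M1.
byte 0: bb ⊕ 43 = f8
byte 1: 7f ⊕ 61 = 1e
byte 2: 28 ⊕ 69 = 41
byte 3: 53 ⊕ 72 = 21
byte 4: 70 ⊕ 6f = 1f
byte 5: a6 ⊕ 20 = 86
byte 6: 44 ⊕ 74 = 30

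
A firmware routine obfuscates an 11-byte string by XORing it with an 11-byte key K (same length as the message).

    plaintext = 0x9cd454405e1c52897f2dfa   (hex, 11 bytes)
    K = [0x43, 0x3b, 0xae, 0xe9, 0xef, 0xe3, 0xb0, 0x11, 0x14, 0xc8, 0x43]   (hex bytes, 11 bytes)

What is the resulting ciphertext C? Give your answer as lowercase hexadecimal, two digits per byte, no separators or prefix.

dfeffaa9b1ffe2986be5b9

XOR is its own inverse, so applying the key byte-wise gives the result directly.
156 xor  67 = 223
212 xor  59 = 239
 84 xor 174 = 250
 64 xor 233 = 169
 94 xor 239 = 177
 28 xor 227 = 255
 82 xor 176 = 226
137 xor  17 = 152
127 xor  20 = 107
 45 xor 200 = 229
250 xor  67 = 185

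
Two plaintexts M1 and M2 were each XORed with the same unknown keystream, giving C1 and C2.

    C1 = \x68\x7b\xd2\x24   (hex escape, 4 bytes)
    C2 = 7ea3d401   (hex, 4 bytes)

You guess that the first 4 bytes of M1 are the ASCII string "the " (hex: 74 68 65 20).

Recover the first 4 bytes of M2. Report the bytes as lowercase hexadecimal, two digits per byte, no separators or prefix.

62b06305

First, C1 ⊕ C2 = (M1 ⊕ K) ⊕ (M2 ⊕ K) = M1 ⊕ M2, so the key drops out. Then M2 = (M1 ⊕ M2) ⊕ M1 over the first 4 bytes.
byte 0: (68 XOR 7e) XOR 74 = 16 XOR 74 = 62
byte 1: (7b XOR a3) XOR 68 = d8 XOR 68 = b0
byte 2: (d2 XOR d4) XOR 65 = 06 XOR 65 = 63
byte 3: (24 XOR 01) XOR 20 = 25 XOR 20 = 05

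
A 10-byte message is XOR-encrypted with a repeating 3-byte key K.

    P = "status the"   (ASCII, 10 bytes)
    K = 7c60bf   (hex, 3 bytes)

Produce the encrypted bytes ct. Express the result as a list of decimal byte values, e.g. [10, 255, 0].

The 3-byte key repeats, so the effective keystream is 7c 60 bf 7c 60 bf 7c 60 bf 7c.
byte 0: 115 XOR 124 =  15
byte 1: 116 XOR  96 =  20
byte 2:  97 XOR 191 = 222
byte 3: 116 XOR 124 =   8
byte 4: 117 XOR  96 =  21
byte 5: 115 XOR 191 = 204
byte 6:  32 XOR 124 =  92
byte 7: 116 XOR  96 =  20
byte 8: 104 XOR 191 = 215
byte 9: 101 XOR 124 =  25

[15, 20, 222, 8, 21, 204, 92, 20, 215, 25]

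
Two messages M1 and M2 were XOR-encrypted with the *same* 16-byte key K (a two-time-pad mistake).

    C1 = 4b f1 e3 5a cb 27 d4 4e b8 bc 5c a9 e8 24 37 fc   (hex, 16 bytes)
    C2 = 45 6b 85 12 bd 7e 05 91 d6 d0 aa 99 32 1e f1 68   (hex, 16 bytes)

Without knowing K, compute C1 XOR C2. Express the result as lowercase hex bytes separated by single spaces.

C1 ⊕ C2 = (M1 ⊕ K) ⊕ (M2 ⊕ K) = M1 ⊕ M2 — the shared key cancels under XOR.
4b xor 45 = 0e
f1 xor 6b = 9a
e3 xor 85 = 66
5a xor 12 = 48
cb xor bd = 76
27 xor 7e = 59
d4 xor 05 = d1
4e xor 91 = df
b8 xor d6 = 6e
bc xor d0 = 6c
5c xor aa = f6
a9 xor 99 = 30
e8 xor 32 = da
24 xor 1e = 3a
37 xor f1 = c6
fc xor 68 = 94

0e 9a 66 48 76 59 d1 df 6e 6c f6 30 da 3a c6 94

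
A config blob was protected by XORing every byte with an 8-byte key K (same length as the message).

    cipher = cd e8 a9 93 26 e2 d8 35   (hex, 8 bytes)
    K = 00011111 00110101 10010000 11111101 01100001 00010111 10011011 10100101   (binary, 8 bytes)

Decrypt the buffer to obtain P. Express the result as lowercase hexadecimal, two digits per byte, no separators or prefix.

XOR is its own inverse, so applying the key byte-wise gives the result directly.
cd xor 1f = d2
e8 xor 35 = dd
a9 xor 90 = 39
93 xor fd = 6e
26 xor 61 = 47
e2 xor 17 = f5
d8 xor 9b = 43
35 xor a5 = 90

d2dd396e47f54390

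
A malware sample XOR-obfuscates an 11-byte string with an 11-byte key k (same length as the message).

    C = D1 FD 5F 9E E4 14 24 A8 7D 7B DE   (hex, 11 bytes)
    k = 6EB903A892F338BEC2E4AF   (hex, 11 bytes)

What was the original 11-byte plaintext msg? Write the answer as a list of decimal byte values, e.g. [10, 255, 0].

XOR is its own inverse, so applying the key byte-wise gives the result directly.
byte 0: 209 XOR 110 = 191
byte 1: 253 XOR 185 =  68
byte 2:  95 XOR   3 =  92
byte 3: 158 XOR 168 =  54
byte 4: 228 XOR 146 = 118
byte 5:  20 XOR 243 = 231
byte 6:  36 XOR  56 =  28
byte 7: 168 XOR 190 =  22
byte 8: 125 XOR 194 = 191
byte 9: 123 XOR 228 = 159
byte 10: 222 XOR 175 = 113

[191, 68, 92, 54, 118, 231, 28, 22, 191, 159, 113]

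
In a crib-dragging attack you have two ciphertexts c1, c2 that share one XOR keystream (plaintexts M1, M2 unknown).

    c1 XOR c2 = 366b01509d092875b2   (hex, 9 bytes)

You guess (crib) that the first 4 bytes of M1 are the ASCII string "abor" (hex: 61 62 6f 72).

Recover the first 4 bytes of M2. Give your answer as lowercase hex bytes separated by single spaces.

Since c1 ⊕ c2 = M1 ⊕ M2, XORing with the guessed M1 bytes yields the corresponding M2 bytes: M2 = (c1 ⊕ c2) ⊕ M1.
00110110 xor 01100001 = 01010111
01101011 xor 01100010 = 00001001
00000001 xor 01101111 = 01101110
01010000 xor 01110010 = 00100010

57 09 6e 22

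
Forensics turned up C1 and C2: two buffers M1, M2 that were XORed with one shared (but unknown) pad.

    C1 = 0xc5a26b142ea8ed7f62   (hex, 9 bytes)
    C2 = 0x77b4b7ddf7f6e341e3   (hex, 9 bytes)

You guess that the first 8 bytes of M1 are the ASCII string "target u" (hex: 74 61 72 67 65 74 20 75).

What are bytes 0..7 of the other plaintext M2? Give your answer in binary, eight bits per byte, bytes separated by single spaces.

First, C1 ⊕ C2 = (M1 ⊕ K) ⊕ (M2 ⊕ K) = M1 ⊕ M2, so the key drops out. Then M2 = (M1 ⊕ M2) ⊕ M1 over the first 8 bytes.
byte 0: (c5 xor 77) xor 74 = b2 xor 74 = c6
byte 1: (a2 xor b4) xor 61 = 16 xor 61 = 77
byte 2: (6b xor b7) xor 72 = dc xor 72 = ae
byte 3: (14 xor dd) xor 67 = c9 xor 67 = ae
byte 4: (2e xor f7) xor 65 = d9 xor 65 = bc
byte 5: (a8 xor f6) xor 74 = 5e xor 74 = 2a
byte 6: (ed xor e3) xor 20 = 0e xor 20 = 2e
byte 7: (7f xor 41) xor 75 = 3e xor 75 = 4b

11000110 01110111 10101110 10101110 10111100 00101010 00101110 01001011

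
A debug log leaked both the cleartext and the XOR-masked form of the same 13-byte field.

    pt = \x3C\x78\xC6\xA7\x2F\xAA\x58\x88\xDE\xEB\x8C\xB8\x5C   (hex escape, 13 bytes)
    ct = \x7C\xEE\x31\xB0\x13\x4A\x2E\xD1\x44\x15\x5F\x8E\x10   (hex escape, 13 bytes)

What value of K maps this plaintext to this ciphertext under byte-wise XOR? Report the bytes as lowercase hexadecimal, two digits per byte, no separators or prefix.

4096f7173ce076599afed3364c

Since ct = pt ⊕ K, XORing both sides with pt gives K = pt ⊕ ct.
byte 0: 3c ⊕ 7c = 40
byte 1: 78 ⊕ ee = 96
byte 2: c6 ⊕ 31 = f7
byte 3: a7 ⊕ b0 = 17
byte 4: 2f ⊕ 13 = 3c
byte 5: aa ⊕ 4a = e0
byte 6: 58 ⊕ 2e = 76
byte 7: 88 ⊕ d1 = 59
byte 8: de ⊕ 44 = 9a
byte 9: eb ⊕ 15 = fe
byte 10: 8c ⊕ 5f = d3
byte 11: b8 ⊕ 8e = 36
byte 12: 5c ⊕ 10 = 4c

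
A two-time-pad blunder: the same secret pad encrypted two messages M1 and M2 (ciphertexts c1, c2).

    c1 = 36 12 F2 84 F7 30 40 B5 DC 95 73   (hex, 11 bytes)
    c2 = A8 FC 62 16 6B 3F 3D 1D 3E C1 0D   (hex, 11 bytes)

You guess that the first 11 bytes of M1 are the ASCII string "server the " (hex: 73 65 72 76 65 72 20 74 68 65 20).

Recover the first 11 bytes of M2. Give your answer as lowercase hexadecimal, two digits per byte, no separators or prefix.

First, c1 ⊕ c2 = (M1 ⊕ K) ⊕ (M2 ⊕ K) = M1 ⊕ M2, so the key drops out. Then M2 = (M1 ⊕ M2) ⊕ M1 over the first 11 bytes.
byte 0: (36 ⊕ a8) ⊕ 73 = 9e ⊕ 73 = ed
byte 1: (12 ⊕ fc) ⊕ 65 = ee ⊕ 65 = 8b
byte 2: (f2 ⊕ 62) ⊕ 72 = 90 ⊕ 72 = e2
byte 3: (84 ⊕ 16) ⊕ 76 = 92 ⊕ 76 = e4
byte 4: (f7 ⊕ 6b) ⊕ 65 = 9c ⊕ 65 = f9
byte 5: (30 ⊕ 3f) ⊕ 72 = 0f ⊕ 72 = 7d
byte 6: (40 ⊕ 3d) ⊕ 20 = 7d ⊕ 20 = 5d
byte 7: (b5 ⊕ 1d) ⊕ 74 = a8 ⊕ 74 = dc
byte 8: (dc ⊕ 3e) ⊕ 68 = e2 ⊕ 68 = 8a
byte 9: (95 ⊕ c1) ⊕ 65 = 54 ⊕ 65 = 31
byte 10: (73 ⊕ 0d) ⊕ 20 = 7e ⊕ 20 = 5e

ed8be2e4f97d5ddc8a315e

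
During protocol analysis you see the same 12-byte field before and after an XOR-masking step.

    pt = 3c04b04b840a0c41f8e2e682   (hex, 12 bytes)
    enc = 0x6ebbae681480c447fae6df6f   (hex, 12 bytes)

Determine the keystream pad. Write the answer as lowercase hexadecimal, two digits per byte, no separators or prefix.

52bf1e23908ac806020439ed

Since enc = pt ⊕ pad, XORing both sides with pt gives pad = pt ⊕ enc.
byte 0: 3c xor 6e = 52
byte 1: 04 xor bb = bf
byte 2: b0 xor ae = 1e
byte 3: 4b xor 68 = 23
byte 4: 84 xor 14 = 90
byte 5: 0a xor 80 = 8a
byte 6: 0c xor c4 = c8
byte 7: 41 xor 47 = 06
byte 8: f8 xor fa = 02
byte 9: e2 xor e6 = 04
byte 10: e6 xor df = 39
byte 11: 82 xor 6f = ed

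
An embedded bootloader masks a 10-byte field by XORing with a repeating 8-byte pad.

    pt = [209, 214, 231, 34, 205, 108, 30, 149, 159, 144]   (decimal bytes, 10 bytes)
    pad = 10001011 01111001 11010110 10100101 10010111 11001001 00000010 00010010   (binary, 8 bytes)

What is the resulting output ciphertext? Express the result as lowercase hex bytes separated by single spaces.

5a af 31 87 5a a5 1c 87 14 e9

The 8-byte key repeats, so the effective keystream is 8b 79 d6 a5 97 c9 02 12 8b 79.
byte 0: 209 XOR 139 =  90
byte 1: 214 XOR 121 = 175
byte 2: 231 XOR 214 =  49
byte 3:  34 XOR 165 = 135
byte 4: 205 XOR 151 =  90
byte 5: 108 XOR 201 = 165
byte 6:  30 XOR   2 =  28
byte 7: 149 XOR  18 = 135
byte 8: 159 XOR 139 =  20
byte 9: 144 XOR 121 = 233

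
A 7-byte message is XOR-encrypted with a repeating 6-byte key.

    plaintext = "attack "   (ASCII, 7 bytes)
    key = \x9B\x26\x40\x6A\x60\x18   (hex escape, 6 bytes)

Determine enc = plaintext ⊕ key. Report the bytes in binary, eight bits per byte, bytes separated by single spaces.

The 6-byte key repeats, so the effective keystream is 9b 26 40 6a 60 18 9b.
byte 0: 01100001 XOR 10011011 = 11111010
byte 1: 01110100 XOR 00100110 = 01010010
byte 2: 01110100 XOR 01000000 = 00110100
byte 3: 01100001 XOR 01101010 = 00001011
byte 4: 01100011 XOR 01100000 = 00000011
byte 5: 01101011 XOR 00011000 = 01110011
byte 6: 00100000 XOR 10011011 = 10111011

11111010 01010010 00110100 00001011 00000011 01110011 10111011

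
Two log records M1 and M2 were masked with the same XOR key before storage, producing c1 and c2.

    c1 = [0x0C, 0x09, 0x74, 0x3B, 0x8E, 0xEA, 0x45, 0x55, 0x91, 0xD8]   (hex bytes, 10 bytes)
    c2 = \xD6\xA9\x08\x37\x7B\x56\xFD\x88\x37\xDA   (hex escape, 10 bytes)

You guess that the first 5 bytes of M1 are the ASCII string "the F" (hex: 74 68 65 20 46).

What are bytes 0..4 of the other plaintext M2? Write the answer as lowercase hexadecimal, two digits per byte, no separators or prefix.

First, c1 ⊕ c2 = (M1 ⊕ K) ⊕ (M2 ⊕ K) = M1 ⊕ M2, so the key drops out. Then M2 = (M1 ⊕ M2) ⊕ M1 over the first 5 bytes.
byte 0: (0c xor d6) xor 74 = da xor 74 = ae
byte 1: (09 xor a9) xor 68 = a0 xor 68 = c8
byte 2: (74 xor 08) xor 65 = 7c xor 65 = 19
byte 3: (3b xor 37) xor 20 = 0c xor 20 = 2c
byte 4: (8e xor 7b) xor 46 = f5 xor 46 = b3

aec8192cb3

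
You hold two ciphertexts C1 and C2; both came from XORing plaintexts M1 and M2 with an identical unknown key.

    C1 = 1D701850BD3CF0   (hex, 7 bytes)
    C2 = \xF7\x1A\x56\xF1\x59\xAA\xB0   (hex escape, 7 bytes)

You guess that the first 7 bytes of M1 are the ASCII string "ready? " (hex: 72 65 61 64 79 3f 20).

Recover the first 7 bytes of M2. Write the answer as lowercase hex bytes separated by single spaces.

First, C1 ⊕ C2 = (M1 ⊕ K) ⊕ (M2 ⊕ K) = M1 ⊕ M2, so the key drops out. Then M2 = (M1 ⊕ M2) ⊕ M1 over the first 7 bytes.
byte 0: (1d ^ f7) ^ 72 = ea ^ 72 = 98
byte 1: (70 ^ 1a) ^ 65 = 6a ^ 65 = 0f
byte 2: (18 ^ 56) ^ 61 = 4e ^ 61 = 2f
byte 3: (50 ^ f1) ^ 64 = a1 ^ 64 = c5
byte 4: (bd ^ 59) ^ 79 = e4 ^ 79 = 9d
byte 5: (3c ^ aa) ^ 3f = 96 ^ 3f = a9
byte 6: (f0 ^ b0) ^ 20 = 40 ^ 20 = 60

98 0f 2f c5 9d a9 60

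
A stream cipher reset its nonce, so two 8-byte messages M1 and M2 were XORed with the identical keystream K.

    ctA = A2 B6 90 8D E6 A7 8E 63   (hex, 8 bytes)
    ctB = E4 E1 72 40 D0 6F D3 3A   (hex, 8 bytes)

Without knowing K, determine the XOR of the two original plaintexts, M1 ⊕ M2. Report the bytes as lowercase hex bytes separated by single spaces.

ctA ⊕ ctB = (M1 ⊕ K) ⊕ (M2 ⊕ K) = M1 ⊕ M2 — the shared key cancels under XOR.
byte 0: 162 ^ 228 =  70
byte 1: 182 ^ 225 =  87
byte 2: 144 ^ 114 = 226
byte 3: 141 ^  64 = 205
byte 4: 230 ^ 208 =  54
byte 5: 167 ^ 111 = 200
byte 6: 142 ^ 211 =  93
byte 7:  99 ^  58 =  89

46 57 e2 cd 36 c8 5d 59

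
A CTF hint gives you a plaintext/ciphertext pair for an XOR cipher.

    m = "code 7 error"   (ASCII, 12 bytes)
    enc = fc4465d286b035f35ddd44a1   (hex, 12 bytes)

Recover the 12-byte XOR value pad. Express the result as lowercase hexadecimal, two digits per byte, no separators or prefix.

Since enc = m ⊕ pad, XORing both sides with m gives pad = m ⊕ enc.
63 ^ fc = 9f
6f ^ 44 = 2b
64 ^ 65 = 01
65 ^ d2 = b7
20 ^ 86 = a6
37 ^ b0 = 87
20 ^ 35 = 15
65 ^ f3 = 96
72 ^ 5d = 2f
72 ^ dd = af
6f ^ 44 = 2b
72 ^ a1 = d3

9f2b01b7a68715962faf2bd3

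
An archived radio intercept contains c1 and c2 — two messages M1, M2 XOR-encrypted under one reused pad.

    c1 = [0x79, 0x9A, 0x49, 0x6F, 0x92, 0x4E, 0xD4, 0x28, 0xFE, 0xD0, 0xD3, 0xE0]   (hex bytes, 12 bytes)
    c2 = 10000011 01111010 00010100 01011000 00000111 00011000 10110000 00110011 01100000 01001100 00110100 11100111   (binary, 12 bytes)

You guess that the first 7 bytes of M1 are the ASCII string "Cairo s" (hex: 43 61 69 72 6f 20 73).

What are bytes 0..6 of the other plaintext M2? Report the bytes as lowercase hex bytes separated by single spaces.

First, c1 ⊕ c2 = (M1 ⊕ K) ⊕ (M2 ⊕ K) = M1 ⊕ M2, so the key drops out. Then M2 = (M1 ⊕ M2) ⊕ M1 over the first 7 bytes.
byte 0: (79 XOR 83) XOR 43 = fa XOR 43 = b9
byte 1: (9a XOR 7a) XOR 61 = e0 XOR 61 = 81
byte 2: (49 XOR 14) XOR 69 = 5d XOR 69 = 34
byte 3: (6f XOR 58) XOR 72 = 37 XOR 72 = 45
byte 4: (92 XOR 07) XOR 6f = 95 XOR 6f = fa
byte 5: (4e XOR 18) XOR 20 = 56 XOR 20 = 76
byte 6: (d4 XOR b0) XOR 73 = 64 XOR 73 = 17

b9 81 34 45 fa 76 17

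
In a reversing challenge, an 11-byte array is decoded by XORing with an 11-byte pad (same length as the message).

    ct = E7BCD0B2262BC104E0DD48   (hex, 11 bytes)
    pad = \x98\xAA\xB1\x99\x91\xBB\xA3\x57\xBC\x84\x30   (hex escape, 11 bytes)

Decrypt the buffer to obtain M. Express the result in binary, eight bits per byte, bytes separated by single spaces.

e7 ⊕ 98 = 7f
bc ⊕ aa = 16
d0 ⊕ b1 = 61
b2 ⊕ 99 = 2b
26 ⊕ 91 = b7
2b ⊕ bb = 90
c1 ⊕ a3 = 62
04 ⊕ 57 = 53
e0 ⊕ bc = 5c
dd ⊕ 84 = 59
48 ⊕ 30 = 78

01111111 00010110 01100001 00101011 10110111 10010000 01100010 01010011 01011100 01011001 01111000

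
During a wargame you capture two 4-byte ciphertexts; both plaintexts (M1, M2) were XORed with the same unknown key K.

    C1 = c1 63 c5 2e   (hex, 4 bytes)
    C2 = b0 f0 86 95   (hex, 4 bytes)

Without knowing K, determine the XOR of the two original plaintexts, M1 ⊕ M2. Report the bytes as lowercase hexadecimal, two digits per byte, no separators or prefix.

C1 ⊕ C2 = (M1 ⊕ K) ⊕ (M2 ⊕ K) = M1 ⊕ M2 — the shared key cancels under XOR.
byte 0: 11000001 ⊕ 10110000 = 01110001
byte 1: 01100011 ⊕ 11110000 = 10010011
byte 2: 11000101 ⊕ 10000110 = 01000011
byte 3: 00101110 ⊕ 10010101 = 10111011

719343bb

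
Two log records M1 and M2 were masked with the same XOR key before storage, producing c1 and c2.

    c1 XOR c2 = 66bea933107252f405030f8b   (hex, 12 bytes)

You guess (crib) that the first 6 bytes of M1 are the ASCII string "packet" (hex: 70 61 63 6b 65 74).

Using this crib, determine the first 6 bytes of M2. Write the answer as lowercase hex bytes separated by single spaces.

16 df ca 58 75 06

Since c1 ⊕ c2 = M1 ⊕ M2, XORing with the guessed M1 bytes yields the corresponding M2 bytes: M2 = (c1 ⊕ c2) ⊕ M1.
byte 0: 66 XOR 70 = 16
byte 1: be XOR 61 = df
byte 2: a9 XOR 63 = ca
byte 3: 33 XOR 6b = 58
byte 4: 10 XOR 65 = 75
byte 5: 72 XOR 74 = 06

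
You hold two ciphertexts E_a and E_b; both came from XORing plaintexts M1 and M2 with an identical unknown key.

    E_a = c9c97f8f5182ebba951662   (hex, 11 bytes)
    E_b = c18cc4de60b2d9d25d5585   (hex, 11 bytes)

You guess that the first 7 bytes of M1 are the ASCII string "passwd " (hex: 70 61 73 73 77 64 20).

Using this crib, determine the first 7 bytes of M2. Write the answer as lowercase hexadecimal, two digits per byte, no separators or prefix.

First, E_a ⊕ E_b = (M1 ⊕ K) ⊕ (M2 ⊕ K) = M1 ⊕ M2, so the key drops out. Then M2 = (M1 ⊕ M2) ⊕ M1 over the first 7 bytes.
byte 0: (c9 ^ c1) ^ 70 = 08 ^ 70 = 78
byte 1: (c9 ^ 8c) ^ 61 = 45 ^ 61 = 24
byte 2: (7f ^ c4) ^ 73 = bb ^ 73 = c8
byte 3: (8f ^ de) ^ 73 = 51 ^ 73 = 22
byte 4: (51 ^ 60) ^ 77 = 31 ^ 77 = 46
byte 5: (82 ^ b2) ^ 64 = 30 ^ 64 = 54
byte 6: (eb ^ d9) ^ 20 = 32 ^ 20 = 12

7824c822465412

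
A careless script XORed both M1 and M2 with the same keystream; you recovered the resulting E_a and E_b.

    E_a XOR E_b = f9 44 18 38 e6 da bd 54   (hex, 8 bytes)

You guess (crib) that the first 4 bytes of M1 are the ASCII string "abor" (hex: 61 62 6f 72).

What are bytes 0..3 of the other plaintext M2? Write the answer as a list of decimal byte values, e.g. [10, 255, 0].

Since E_a ⊕ E_b = M1 ⊕ M2, XORing with the guessed M1 bytes yields the corresponding M2 bytes: M2 = (E_a ⊕ E_b) ⊕ M1.
byte 0: f9 XOR 61 = 98
byte 1: 44 XOR 62 = 26
byte 2: 18 XOR 6f = 77
byte 3: 38 XOR 72 = 4a

[152, 38, 119, 74]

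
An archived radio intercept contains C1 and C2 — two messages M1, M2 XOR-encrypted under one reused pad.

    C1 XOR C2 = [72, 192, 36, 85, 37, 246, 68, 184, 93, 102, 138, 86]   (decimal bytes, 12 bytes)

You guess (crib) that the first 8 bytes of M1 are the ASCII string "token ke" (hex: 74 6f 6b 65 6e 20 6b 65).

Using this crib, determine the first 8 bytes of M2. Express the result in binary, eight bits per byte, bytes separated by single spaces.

Since C1 ⊕ C2 = M1 ⊕ M2, XORing with the guessed M1 bytes yields the corresponding M2 bytes: M2 = (C1 ⊕ C2) ⊕ M1.
48 xor 74 = 3c
c0 xor 6f = af
24 xor 6b = 4f
55 xor 65 = 30
25 xor 6e = 4b
f6 xor 20 = d6
44 xor 6b = 2f
b8 xor 65 = dd

00111100 10101111 01001111 00110000 01001011 11010110 00101111 11011101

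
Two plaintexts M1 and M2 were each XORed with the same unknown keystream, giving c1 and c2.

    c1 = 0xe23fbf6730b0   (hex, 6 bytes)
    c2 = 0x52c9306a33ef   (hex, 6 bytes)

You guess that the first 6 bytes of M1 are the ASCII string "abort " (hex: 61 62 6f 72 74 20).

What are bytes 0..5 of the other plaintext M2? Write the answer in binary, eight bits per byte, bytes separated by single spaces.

11010001 10010100 11100000 01111111 01110111 01111111

First, c1 ⊕ c2 = (M1 ⊕ K) ⊕ (M2 ⊕ K) = M1 ⊕ M2, so the key drops out. Then M2 = (M1 ⊕ M2) ⊕ M1 over the first 6 bytes.
byte 0: (e2 xor 52) xor 61 = b0 xor 61 = d1
byte 1: (3f xor c9) xor 62 = f6 xor 62 = 94
byte 2: (bf xor 30) xor 6f = 8f xor 6f = e0
byte 3: (67 xor 6a) xor 72 = 0d xor 72 = 7f
byte 4: (30 xor 33) xor 74 = 03 xor 74 = 77
byte 5: (b0 xor ef) xor 20 = 5f xor 20 = 7f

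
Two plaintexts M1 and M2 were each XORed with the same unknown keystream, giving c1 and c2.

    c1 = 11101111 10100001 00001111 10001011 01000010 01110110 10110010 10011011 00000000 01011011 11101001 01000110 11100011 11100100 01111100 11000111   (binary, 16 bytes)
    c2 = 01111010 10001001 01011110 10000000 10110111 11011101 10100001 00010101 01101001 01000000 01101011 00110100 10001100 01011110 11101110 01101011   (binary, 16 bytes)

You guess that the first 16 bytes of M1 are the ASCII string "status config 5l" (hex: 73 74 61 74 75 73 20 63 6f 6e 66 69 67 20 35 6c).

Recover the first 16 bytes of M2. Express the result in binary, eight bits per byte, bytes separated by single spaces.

11100110 01011100 00110000 01111111 10000000 11011000 00110011 11101101 00000110 01110101 11100100 00011011 00001000 10011010 10100111 11000000

First, c1 ⊕ c2 = (M1 ⊕ K) ⊕ (M2 ⊕ K) = M1 ⊕ M2, so the key drops out. Then M2 = (M1 ⊕ M2) ⊕ M1 over the first 16 bytes.
byte 0: (ef XOR 7a) XOR 73 = 95 XOR 73 = e6
byte 1: (a1 XOR 89) XOR 74 = 28 XOR 74 = 5c
byte 2: (0f XOR 5e) XOR 61 = 51 XOR 61 = 30
byte 3: (8b XOR 80) XOR 74 = 0b XOR 74 = 7f
byte 4: (42 XOR b7) XOR 75 = f5 XOR 75 = 80
byte 5: (76 XOR dd) XOR 73 = ab XOR 73 = d8
byte 6: (b2 XOR a1) XOR 20 = 13 XOR 20 = 33
byte 7: (9b XOR 15) XOR 63 = 8e XOR 63 = ed
byte 8: (00 XOR 69) XOR 6f = 69 XOR 6f = 06
byte 9: (5b XOR 40) XOR 6e = 1b XOR 6e = 75
byte 10: (e9 XOR 6b) XOR 66 = 82 XOR 66 = e4
byte 11: (46 XOR 34) XOR 69 = 72 XOR 69 = 1b
byte 12: (e3 XOR 8c) XOR 67 = 6f XOR 67 = 08
byte 13: (e4 XOR 5e) XOR 20 = ba XOR 20 = 9a
byte 14: (7c XOR ee) XOR 35 = 92 XOR 35 = a7
byte 15: (c7 XOR 6b) XOR 6c = ac XOR 6c = c0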